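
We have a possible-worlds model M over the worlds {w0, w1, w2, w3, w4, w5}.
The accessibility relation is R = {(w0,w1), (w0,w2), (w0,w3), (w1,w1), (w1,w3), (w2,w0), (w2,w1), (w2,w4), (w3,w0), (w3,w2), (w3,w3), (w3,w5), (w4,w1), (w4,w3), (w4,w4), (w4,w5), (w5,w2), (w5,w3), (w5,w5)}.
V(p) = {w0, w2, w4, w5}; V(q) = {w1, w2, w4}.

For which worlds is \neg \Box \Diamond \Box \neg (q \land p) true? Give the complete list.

Recall that \Box ψ holds at a world iff ψ holds at every accessible world, and \Diamond ψ holds iff ψ holds at some accessible world.
Let φ = \neg \Box \Diamond \Box \neg (q \land p). Evaluate φ at each world:
  w0 (successors {w1, w2, w3}): φ is true.
  w1 (successors {w1, w3}): φ is true.
  w2 (successors {w0, w1, w4}): φ is false.
  w3 (successors {w0, w2, w3, w5}): φ is true.
  w4 (successors {w1, w3, w4, w5}): φ is true.
  w5 (successors {w2, w3, w5}): φ is true.
For instance, at w1:
  At w1: \Box \Diamond \Box \neg (q \land p) is false, so \neg \Box \Diamond \Box \neg (q \land p) is true.
    At w1: \Box \Diamond \Box \neg (q \land p) requires \Diamond \Box \neg (q \land p) at every successor {w1, w3}.
      \Diamond \Box \neg (q \land p) fails at w3, so \Box \Diamond \Box \neg (q \land p) is false at w1.
Satisfying worlds: {w0, w1, w3, w4, w5}

w0, w1, w3, w4, w5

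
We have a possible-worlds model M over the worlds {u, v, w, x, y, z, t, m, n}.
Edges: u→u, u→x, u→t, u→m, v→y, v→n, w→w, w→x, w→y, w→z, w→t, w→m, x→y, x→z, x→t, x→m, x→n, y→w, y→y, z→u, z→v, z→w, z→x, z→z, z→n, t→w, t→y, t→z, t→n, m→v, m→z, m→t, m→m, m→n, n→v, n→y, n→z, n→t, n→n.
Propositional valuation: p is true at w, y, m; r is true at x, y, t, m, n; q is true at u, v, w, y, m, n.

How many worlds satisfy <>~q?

7

Let φ = <>~q. Evaluate φ at each world:
  u (successors {u, x, t, m}): φ is true.
  v (successors {y, n}): φ is false.
  w (successors {w, x, y, z, t, m}): φ is true.
  x (successors {y, z, t, m, n}): φ is true.
  y (successors {w, y}): φ is false.
  z (successors {u, v, w, x, z, n}): φ is true.
  t (successors {w, y, z, n}): φ is true.
  m (successors {v, z, t, m, n}): φ is true.
  n (successors {v, y, z, t, n}): φ is true.
For instance, at v:
  At v: <>~q requires ~q at some successor in {y, n}.
    At y: ~q is false.
    At n: ~q is false.
  So <>~q is false at v.
Satisfying worlds: {u, w, x, z, t, m, n}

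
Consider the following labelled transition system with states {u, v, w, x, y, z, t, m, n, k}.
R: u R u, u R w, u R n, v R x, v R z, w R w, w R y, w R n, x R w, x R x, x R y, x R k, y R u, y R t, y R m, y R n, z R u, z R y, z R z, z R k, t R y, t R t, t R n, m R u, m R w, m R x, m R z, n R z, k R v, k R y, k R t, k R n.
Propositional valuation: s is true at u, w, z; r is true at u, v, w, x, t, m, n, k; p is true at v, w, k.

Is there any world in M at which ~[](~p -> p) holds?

Yes

Let φ = ~[](~p -> p). Evaluate φ at each world:
  u (successors {u, w, n}): φ is true.
  v (successors {x, z}): φ is true.
  w (successors {w, y, n}): φ is true.
  x (successors {w, x, y, k}): φ is true.
  y (successors {u, t, m, n}): φ is true.
  z (successors {u, y, z, k}): φ is true.
  t (successors {y, t, n}): φ is true.
  m (successors {u, w, x, z}): φ is true.
  n (successors {z}): φ is true.
  k (successors {v, y, t, n}): φ is true.
Detail at u (witness):
  At u: [](~p -> p) is false, so ~[](~p -> p) is true.
    At u: [](~p -> p) requires ~p -> p at every successor {u, w, n}.
      ~p -> p fails at u, so [](~p -> p) is false at u.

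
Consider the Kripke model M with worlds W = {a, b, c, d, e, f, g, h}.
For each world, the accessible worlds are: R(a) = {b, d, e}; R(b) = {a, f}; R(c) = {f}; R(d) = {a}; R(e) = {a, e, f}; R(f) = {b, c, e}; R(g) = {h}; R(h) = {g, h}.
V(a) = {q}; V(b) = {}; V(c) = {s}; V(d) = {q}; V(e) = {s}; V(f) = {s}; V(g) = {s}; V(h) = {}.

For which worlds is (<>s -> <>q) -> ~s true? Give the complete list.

a, b, c, d, f, h

Let φ = (<>s -> <>q) -> ~s. Evaluate φ at each world:
  a (successors {b, d, e}): φ is true.
  b (successors {a, f}): φ is true.
  c (successors {f}): φ is true.
  d (successors {a}): φ is true.
  e (successors {a, e, f}): φ is false.
  f (successors {b, c, e}): φ is true.
  g (successors {h}): φ is false.
  h (successors {g, h}): φ is true.
For instance, at e:
  At e: <>s -> <>q is true, ~s is false, so (<>s -> <>q) -> ~s is false.
    At e: <>s is true, <>q is true, so <>s -> <>q is true.
      At e: <>s requires s at some successor in {a, e, f}.
        s holds at e, so <>s is true at e.
      At e: <>q requires q at some successor in {a, e, f}.
        q holds at a, so <>q is true at e.
Satisfying worlds: {a, b, c, d, f, h}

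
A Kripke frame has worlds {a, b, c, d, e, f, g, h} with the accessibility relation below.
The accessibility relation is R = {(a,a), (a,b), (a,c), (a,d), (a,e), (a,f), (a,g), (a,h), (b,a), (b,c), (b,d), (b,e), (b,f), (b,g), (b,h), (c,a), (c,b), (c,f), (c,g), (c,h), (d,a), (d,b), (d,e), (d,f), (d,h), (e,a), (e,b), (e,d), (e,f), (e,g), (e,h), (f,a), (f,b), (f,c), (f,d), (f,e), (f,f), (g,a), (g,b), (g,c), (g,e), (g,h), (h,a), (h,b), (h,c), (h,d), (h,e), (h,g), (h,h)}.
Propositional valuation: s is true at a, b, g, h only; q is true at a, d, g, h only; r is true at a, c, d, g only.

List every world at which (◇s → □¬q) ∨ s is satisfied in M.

Recall that □ψ holds at a world iff ψ holds at every accessible world, and ◇ψ holds iff ψ holds at some accessible world.
Let φ = (◇s → □¬q) ∨ s. Evaluate φ at each world:
  a (successors {a, b, c, d, e, f, g, h}): φ is true.
  b (successors {a, c, d, e, f, g, h}): φ is true.
  c (successors {a, b, f, g, h}): φ is false.
  d (successors {a, b, e, f, h}): φ is false.
  e (successors {a, b, d, f, g, h}): φ is false.
  f (successors {a, b, c, d, e, f}): φ is false.
  g (successors {a, b, c, e, h}): φ is true.
  h (successors {a, b, c, d, e, g, h}): φ is true.
For instance, at a:
  At a: ◇s → □¬q is false, s is true, so (◇s → □¬q) ∨ s is true.
    At a: ◇s is true, □¬q is false, so ◇s → □¬q is false.
      At a: ◇s requires s at some successor in {a, b, c, d, e, f, g, h}.
        s holds at a, so ◇s is true at a.
      At a: □¬q requires ¬q at every successor {a, b, c, d, e, f, g, h}.
        ¬q fails at a, so □¬q is false at a.
Satisfying worlds: {a, b, g, h}

a, b, g, h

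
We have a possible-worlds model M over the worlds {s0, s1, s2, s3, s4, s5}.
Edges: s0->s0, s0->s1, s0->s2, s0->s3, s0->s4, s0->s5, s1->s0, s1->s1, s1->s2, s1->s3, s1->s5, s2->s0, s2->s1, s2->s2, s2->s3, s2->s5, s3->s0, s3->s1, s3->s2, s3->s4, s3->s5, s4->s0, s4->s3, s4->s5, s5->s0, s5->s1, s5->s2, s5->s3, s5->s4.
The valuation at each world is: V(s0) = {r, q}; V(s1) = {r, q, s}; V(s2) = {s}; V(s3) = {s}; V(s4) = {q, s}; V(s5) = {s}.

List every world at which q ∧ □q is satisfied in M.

Let φ = q ∧ □q. Evaluate φ at each world:
  s0 (successors {s0, s1, s2, s3, s4, s5}): φ is false.
  s1 (successors {s0, s1, s2, s3, s5}): φ is false.
  s2 (successors {s0, s1, s2, s3, s5}): φ is false.
  s3 (successors {s0, s1, s2, s4, s5}): φ is false.
  s4 (successors {s0, s3, s5}): φ is false.
  s5 (successors {s0, s1, s2, s3, s4}): φ is false.
For instance, at s5:
  At s5: q is false, □q is false, so q ∧ □q is false.
    At s5: □q requires q at every successor {s0, s1, s2, s3, s4}.
      q fails at s2, so □q is false at s5.
Satisfying worlds: none.

none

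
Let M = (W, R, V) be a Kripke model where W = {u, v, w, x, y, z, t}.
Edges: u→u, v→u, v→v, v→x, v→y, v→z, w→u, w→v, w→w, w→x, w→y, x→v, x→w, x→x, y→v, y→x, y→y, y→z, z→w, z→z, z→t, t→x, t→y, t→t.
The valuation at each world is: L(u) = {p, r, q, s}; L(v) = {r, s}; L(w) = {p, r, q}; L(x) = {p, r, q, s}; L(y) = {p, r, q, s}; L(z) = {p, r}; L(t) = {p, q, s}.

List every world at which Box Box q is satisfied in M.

u

Recall that Box ψ holds at a world iff ψ holds at every accessible world, and Dia ψ holds iff ψ holds at some accessible world.
Let φ = Box Box q. Evaluate φ at each world:
  u (successors {u}): φ is true.
  v (successors {u, v, x, y, z}): φ is false.
  w (successors {u, v, w, x, y}): φ is false.
  x (successors {v, w, x}): φ is false.
  y (successors {v, x, y, z}): φ is false.
  z (successors {w, z, t}): φ is false.
  t (successors {x, y, t}): φ is false.
For instance, at y:
  At y: Box Box q requires Box q at every successor {v, x, y, z}.
    Box q fails at v, so Box Box q is false at y.
      At v: Box q requires q at every successor {u, v, x, y, z}.
        q fails at v, so Box q is false at v.
Satisfying worlds: {u}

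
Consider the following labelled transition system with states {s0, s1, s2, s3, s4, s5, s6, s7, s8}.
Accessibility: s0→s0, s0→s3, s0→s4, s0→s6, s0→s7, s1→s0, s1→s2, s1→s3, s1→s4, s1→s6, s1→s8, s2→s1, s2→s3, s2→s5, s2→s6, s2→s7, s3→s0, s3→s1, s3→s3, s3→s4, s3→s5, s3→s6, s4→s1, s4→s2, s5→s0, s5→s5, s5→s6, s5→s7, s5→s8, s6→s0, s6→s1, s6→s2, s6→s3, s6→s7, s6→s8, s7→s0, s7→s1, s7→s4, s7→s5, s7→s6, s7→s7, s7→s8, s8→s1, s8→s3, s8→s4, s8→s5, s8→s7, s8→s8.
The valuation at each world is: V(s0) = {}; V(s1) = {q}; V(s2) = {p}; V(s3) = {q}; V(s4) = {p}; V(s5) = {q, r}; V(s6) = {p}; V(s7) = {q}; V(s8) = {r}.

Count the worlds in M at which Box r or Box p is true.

Let φ = Box r or Box p. Evaluate φ at each world:
  s0 (successors {s0, s3, s4, s6, s7}): φ is false.
  s1 (successors {s0, s2, s3, s4, s6, s8}): φ is false.
  s2 (successors {s1, s3, s5, s6, s7}): φ is false.
  s3 (successors {s0, s1, s3, s4, s5, s6}): φ is false.
  s4 (successors {s1, s2}): φ is false.
  s5 (successors {s0, s5, s6, s7, s8}): φ is false.
  s6 (successors {s0, s1, s2, s3, s7, s8}): φ is false.
  s7 (successors {s0, s1, s4, s5, s6, s7, s8}): φ is false.
  s8 (successors {s1, s3, s4, s5, s7, s8}): φ is false.
For instance, at s3:
  At s3: Box r is false, Box p is false, so Box r or Box p is false.
    At s3: Box r requires r at every successor {s0, s1, s3, s4, s5, s6}.
      r fails at s0, so Box r is false at s3.
    At s3: Box p requires p at every successor {s0, s1, s3, s4, s5, s6}.
      p fails at s0, so Box p is false at s3.
Satisfying worlds: none.

0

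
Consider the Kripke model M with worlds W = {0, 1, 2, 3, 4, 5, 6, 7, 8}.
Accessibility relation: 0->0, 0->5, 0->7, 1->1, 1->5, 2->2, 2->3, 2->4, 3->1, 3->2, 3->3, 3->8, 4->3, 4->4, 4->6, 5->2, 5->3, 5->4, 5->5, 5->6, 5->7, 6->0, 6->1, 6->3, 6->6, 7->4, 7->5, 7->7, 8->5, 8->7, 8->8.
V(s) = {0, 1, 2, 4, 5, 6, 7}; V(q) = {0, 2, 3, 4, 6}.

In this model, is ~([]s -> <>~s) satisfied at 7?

Recall that []ψ holds at a world iff ψ holds at every accessible world, and <>ψ holds iff ψ holds at some accessible world.
At 7: []s -> <>~s is false, so ~([]s -> <>~s) is true.
  At 7: []s is true, <>~s is false, so []s -> <>~s is false.
    At 7: []s requires s at every successor {4, 5, 7}.
      At 4: s is true.
      At 5: s is true.
      At 7: s is true.
    So []s is true at 7.
    At 7: <>~s requires ~s at some successor in {4, 5, 7}.
      At 4: ~s is false.
      At 5: ~s is false.
      At 7: ~s is false.
    So <>~s is false at 7.

Yes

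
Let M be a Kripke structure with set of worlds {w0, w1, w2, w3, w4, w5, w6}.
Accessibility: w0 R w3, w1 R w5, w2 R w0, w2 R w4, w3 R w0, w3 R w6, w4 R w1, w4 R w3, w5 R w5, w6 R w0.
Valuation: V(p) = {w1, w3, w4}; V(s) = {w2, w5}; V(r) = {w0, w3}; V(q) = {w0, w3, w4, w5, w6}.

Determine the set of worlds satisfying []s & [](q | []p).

Let φ = []s & [](q | []p). Evaluate φ at each world:
  w0 (successors {w3}): φ is false.
  w1 (successors {w5}): φ is true.
  w2 (successors {w0, w4}): φ is false.
  w3 (successors {w0, w6}): φ is false.
  w4 (successors {w1, w3}): φ is false.
  w5 (successors {w5}): φ is true.
  w6 (successors {w0}): φ is false.
For instance, at w0:
  At w0: []s is false, [](q | []p) is true, so []s & [](q | []p) is false.
    At w0: []s requires s at every successor {w3}.
      s fails at w3, so []s is false at w0.
    At w0: [](q | []p) requires q | []p at every successor {w3}.
      At w3: q | []p is true.
    So [](q | []p) is true at w0.
Satisfying worlds: {w1, w5}

w1, w5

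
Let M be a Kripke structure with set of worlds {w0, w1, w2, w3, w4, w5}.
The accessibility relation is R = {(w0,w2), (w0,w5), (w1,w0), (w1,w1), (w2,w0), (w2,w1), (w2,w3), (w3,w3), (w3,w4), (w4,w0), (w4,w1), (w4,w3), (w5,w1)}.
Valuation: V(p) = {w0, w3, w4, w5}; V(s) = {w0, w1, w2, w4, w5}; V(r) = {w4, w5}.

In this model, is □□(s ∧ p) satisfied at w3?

At w3: □□(s ∧ p) requires □(s ∧ p) at every successor {w3, w4}.
  □(s ∧ p) fails at w3, so □□(s ∧ p) is false at w3.
    At w3: □(s ∧ p) requires s ∧ p at every successor {w3, w4}.
      s ∧ p fails at w3, so □(s ∧ p) is false at w3.

No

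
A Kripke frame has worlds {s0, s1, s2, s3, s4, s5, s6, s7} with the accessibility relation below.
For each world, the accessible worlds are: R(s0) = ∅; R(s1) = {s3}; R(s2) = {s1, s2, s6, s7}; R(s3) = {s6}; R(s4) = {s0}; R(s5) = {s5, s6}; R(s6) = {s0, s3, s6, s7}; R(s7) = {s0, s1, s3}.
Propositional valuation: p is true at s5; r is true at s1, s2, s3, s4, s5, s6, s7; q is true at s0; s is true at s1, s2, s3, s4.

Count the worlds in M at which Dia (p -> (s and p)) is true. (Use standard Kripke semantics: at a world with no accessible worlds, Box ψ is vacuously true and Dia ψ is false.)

7

Let φ = Dia (p -> (s and p)). Evaluate φ at each world:
  s0 (successors ∅): φ is false.
  s1 (successors {s3}): φ is true.
  s2 (successors {s1, s2, s6, s7}): φ is true.
  s3 (successors {s6}): φ is true.
  s4 (successors {s0}): φ is true.
  s5 (successors {s5, s6}): φ is true.
  s6 (successors {s0, s3, s6, s7}): φ is true.
  s7 (successors {s0, s1, s3}): φ is true.
For instance, at s7:
  At s7: Dia (p -> (s and p)) requires p -> (s and p) at some successor in {s0, s1, s3}.
    p -> (s and p) holds at s0, so Dia (p -> (s and p)) is true at s7.
Satisfying worlds: {s1, s2, s3, s4, s5, s6, s7}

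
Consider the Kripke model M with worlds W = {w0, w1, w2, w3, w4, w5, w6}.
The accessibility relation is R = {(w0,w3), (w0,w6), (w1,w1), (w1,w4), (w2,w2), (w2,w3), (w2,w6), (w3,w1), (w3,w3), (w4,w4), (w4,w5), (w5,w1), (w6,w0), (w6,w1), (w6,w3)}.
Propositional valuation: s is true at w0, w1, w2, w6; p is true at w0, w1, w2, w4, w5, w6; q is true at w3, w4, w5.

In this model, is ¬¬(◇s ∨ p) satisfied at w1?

Yes

Recall that ◇ψ holds at a world iff ψ holds at some accessible world.
At w1: ¬(◇s ∨ p) is false, so ¬¬(◇s ∨ p) is true.
  At w1: ◇s ∨ p is true, so ¬(◇s ∨ p) is false.
    At w1: ◇s is true, p is true, so ◇s ∨ p is true.
      At w1: ◇s requires s at some successor in {w1, w4}.
        s holds at w1, so ◇s is true at w1.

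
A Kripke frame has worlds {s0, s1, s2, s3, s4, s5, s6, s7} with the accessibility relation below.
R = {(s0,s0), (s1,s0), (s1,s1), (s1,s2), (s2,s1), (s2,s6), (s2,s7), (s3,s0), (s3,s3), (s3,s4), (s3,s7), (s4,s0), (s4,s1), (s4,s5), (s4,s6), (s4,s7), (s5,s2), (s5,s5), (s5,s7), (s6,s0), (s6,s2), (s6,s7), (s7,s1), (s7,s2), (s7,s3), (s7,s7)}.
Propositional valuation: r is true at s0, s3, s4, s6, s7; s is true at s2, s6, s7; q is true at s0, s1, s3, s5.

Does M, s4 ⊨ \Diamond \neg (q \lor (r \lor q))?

At s4: \Diamond \neg (q \lor (r \lor q)) requires \neg (q \lor (r \lor q)) at some successor in {s0, s1, s5, s6, s7}.
  At s0: \neg (q \lor (r \lor q)) is false.
  At s1: \neg (q \lor (r \lor q)) is false.
  At s5: \neg (q \lor (r \lor q)) is false.
  At s6: \neg (q \lor (r \lor q)) is false.
  At s7: \neg (q \lor (r \lor q)) is false.
So \Diamond \neg (q \lor (r \lor q)) is false at s4.

No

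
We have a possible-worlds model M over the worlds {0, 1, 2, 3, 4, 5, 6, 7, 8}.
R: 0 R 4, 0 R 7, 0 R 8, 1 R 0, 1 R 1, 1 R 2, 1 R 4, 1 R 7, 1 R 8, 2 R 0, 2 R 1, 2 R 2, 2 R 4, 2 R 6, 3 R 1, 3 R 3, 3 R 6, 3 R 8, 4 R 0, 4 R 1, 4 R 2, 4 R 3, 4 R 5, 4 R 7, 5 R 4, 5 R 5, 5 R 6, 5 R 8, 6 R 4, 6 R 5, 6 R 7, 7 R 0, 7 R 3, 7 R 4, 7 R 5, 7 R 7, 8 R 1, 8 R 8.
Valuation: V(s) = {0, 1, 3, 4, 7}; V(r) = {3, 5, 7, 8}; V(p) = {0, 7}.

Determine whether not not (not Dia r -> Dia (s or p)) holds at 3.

Yes

At 3: not (not Dia r -> Dia (s or p)) is false, so not not (not Dia r -> Dia (s or p)) is true.
  At 3: not Dia r -> Dia (s or p) is true, so not (not Dia r -> Dia (s or p)) is false.
    At 3: not Dia r is false, Dia (s or p) is true, so not Dia r -> Dia (s or p) is true.
      At 3: Dia r is true, so not Dia r is false.
      At 3: Dia (s or p) requires s or p at some successor in {1, 3, 6, 8}.
        s or p holds at 1, so Dia (s or p) is true at 3.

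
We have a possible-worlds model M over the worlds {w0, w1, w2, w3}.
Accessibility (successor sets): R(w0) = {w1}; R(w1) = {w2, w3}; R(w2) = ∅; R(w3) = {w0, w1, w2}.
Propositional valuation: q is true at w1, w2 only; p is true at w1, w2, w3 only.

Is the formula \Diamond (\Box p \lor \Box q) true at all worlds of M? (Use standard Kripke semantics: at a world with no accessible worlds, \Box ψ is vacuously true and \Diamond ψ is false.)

No

Let φ = \Diamond (\Box p \lor \Box q). Evaluate φ at each world:
  w0 (successors {w1}): φ is true.
  w1 (successors {w2, w3}): φ is true.
  w2 (successors ∅): φ is false.
  w3 (successors {w0, w1, w2}): φ is true.
Detail at w2 (counterexample):
  At w2: no accessible worlds, so \Diamond (\Box p \lor \Box q) is false.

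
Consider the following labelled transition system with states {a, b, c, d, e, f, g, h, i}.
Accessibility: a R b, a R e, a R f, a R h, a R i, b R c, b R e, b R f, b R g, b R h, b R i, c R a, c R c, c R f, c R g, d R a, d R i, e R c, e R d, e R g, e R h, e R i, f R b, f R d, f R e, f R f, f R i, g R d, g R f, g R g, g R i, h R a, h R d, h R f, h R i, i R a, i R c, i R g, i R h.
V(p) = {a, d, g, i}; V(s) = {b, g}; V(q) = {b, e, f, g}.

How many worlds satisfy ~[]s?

Let φ = ~[]s. Evaluate φ at each world:
  a (successors {b, e, f, h, i}): φ is true.
  b (successors {c, e, f, g, h, i}): φ is true.
  c (successors {a, c, f, g}): φ is true.
  d (successors {a, i}): φ is true.
  e (successors {c, d, g, h, i}): φ is true.
  f (successors {b, d, e, f, i}): φ is true.
  g (successors {d, f, g, i}): φ is true.
  h (successors {a, d, f, i}): φ is true.
  i (successors {a, c, g, h}): φ is true.
For instance, at g:
  At g: []s is false, so ~[]s is true.
    At g: []s requires s at every successor {d, f, g, i}.
      s fails at d, so []s is false at g.
Satisfying worlds: {a, b, c, d, e, f, g, h, i}

9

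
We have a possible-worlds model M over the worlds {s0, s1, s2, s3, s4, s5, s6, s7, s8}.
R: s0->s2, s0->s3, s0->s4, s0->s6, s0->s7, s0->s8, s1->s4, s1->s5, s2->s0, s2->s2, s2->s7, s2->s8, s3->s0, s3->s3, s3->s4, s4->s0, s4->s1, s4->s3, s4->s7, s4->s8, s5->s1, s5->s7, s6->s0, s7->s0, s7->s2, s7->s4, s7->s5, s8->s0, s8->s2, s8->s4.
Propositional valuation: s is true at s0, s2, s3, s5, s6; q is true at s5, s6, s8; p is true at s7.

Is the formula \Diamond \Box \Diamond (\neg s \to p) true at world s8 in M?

Recall that \Box ψ holds at a world iff ψ holds at every accessible world, and \Diamond ψ holds iff ψ holds at some accessible world.
At s8: \Diamond \Box \Diamond (\neg s \to p) requires \Box \Diamond (\neg s \to p) at some successor in {s0, s2, s4}.
  \Box \Diamond (\neg s \to p) holds at s0, so \Diamond \Box \Diamond (\neg s \to p) is true at s8.
    At s0: \Box \Diamond (\neg s \to p) requires \Diamond (\neg s \to p) at every successor {s2, s3, s4, s6, s7, s8}.
      At s2: \Diamond (\neg s \to p) is true.
      At s3: \Diamond (\neg s \to p) is true.
      At s4: \Diamond (\neg s \to p) is true.
      At s6: \Diamond (\neg s \to p) is true.
      At s7: \Diamond (\neg s \to p) is true.
      At s8: \Diamond (\neg s \to p) is true.
    So \Box \Diamond (\neg s \to p) is true at s0.

Yes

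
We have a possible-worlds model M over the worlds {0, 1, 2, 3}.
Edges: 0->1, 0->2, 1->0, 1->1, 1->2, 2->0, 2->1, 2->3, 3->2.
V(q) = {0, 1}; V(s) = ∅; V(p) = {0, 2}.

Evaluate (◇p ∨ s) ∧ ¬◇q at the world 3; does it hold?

Yes

At 3: ◇p ∨ s is true, ¬◇q is true, so (◇p ∨ s) ∧ ¬◇q is true.
  At 3: ◇p is true, s is false, so ◇p ∨ s is true.
    At 3: ◇p requires p at some successor in {2}.
      p holds at 2, so ◇p is true at 3.
  At 3: ◇q is false, so ¬◇q is true.
    At 3: ◇q requires q at some successor in {2}.
      At 2: q is false.
    So ◇q is false at 3.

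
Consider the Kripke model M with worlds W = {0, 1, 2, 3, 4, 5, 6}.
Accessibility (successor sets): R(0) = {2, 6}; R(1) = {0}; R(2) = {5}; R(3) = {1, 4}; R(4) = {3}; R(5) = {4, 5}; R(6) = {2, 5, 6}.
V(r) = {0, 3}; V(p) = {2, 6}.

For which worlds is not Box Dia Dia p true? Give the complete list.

0, 2, 3, 4, 5, 6

Recall that Box ψ holds at a world iff ψ holds at every accessible world, and Dia ψ holds iff ψ holds at some accessible world.
Let φ = not Box Dia Dia p. Evaluate φ at each world:
  0 (successors {2, 6}): φ is true.
  1 (successors {0}): φ is false.
  2 (successors {5}): φ is true.
  3 (successors {1, 4}): φ is true.
  4 (successors {3}): φ is true.
  5 (successors {4, 5}): φ is true.
  6 (successors {2, 5, 6}): φ is true.
For instance, at 0:
  At 0: Box Dia Dia p is false, so not Box Dia Dia p is true.
    At 0: Box Dia Dia p requires Dia Dia p at every successor {2, 6}.
      Dia Dia p fails at 2, so Box Dia Dia p is false at 0.
Satisfying worlds: {0, 2, 3, 4, 5, 6}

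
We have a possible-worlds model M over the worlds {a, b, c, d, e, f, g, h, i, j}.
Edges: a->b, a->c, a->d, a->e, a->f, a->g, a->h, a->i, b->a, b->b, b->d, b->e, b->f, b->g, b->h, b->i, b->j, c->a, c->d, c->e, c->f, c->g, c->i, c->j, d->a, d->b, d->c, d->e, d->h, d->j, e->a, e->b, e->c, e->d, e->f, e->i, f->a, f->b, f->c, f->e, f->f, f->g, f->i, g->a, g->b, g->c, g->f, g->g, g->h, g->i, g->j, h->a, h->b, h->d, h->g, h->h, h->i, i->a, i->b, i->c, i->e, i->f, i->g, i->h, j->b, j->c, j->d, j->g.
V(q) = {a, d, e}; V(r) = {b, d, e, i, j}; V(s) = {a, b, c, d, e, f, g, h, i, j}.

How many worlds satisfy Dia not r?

10

Let φ = Dia not r. Evaluate φ at each world:
  a (successors {b, c, d, e, f, g, h, i}): φ is true.
  b (successors {a, b, d, e, f, g, h, i, j}): φ is true.
  c (successors {a, d, e, f, g, i, j}): φ is true.
  d (successors {a, b, c, e, h, j}): φ is true.
  e (successors {a, b, c, d, f, i}): φ is true.
  f (successors {a, b, c, e, f, g, i}): φ is true.
  g (successors {a, b, c, f, g, h, i, j}): φ is true.
  h (successors {a, b, d, g, h, i}): φ is true.
  i (successors {a, b, c, e, f, g, h}): φ is true.
  j (successors {b, c, d, g}): φ is true.
For instance, at a:
  At a: Dia not r requires not r at some successor in {b, c, d, e, f, g, h, i}.
    not r holds at c, so Dia not r is true at a.
Satisfying worlds: {a, b, c, d, e, f, g, h, i, j}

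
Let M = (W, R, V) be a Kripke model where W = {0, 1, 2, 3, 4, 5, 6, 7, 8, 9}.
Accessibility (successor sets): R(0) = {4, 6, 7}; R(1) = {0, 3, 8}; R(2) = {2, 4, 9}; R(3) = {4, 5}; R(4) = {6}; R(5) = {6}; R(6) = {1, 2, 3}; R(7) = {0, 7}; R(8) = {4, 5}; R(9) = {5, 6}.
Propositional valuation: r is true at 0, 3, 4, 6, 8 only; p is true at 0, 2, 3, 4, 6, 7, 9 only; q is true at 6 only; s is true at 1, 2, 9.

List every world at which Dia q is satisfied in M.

Let φ = Dia q. Evaluate φ at each world:
  0 (successors {4, 6, 7}): φ is true.
  1 (successors {0, 3, 8}): φ is false.
  2 (successors {2, 4, 9}): φ is false.
  3 (successors {4, 5}): φ is false.
  4 (successors {6}): φ is true.
  5 (successors {6}): φ is true.
  6 (successors {1, 2, 3}): φ is false.
  7 (successors {0, 7}): φ is false.
  8 (successors {4, 5}): φ is false.
  9 (successors {5, 6}): φ is true.
For instance, at 8:
  At 8: Dia q requires q at some successor in {4, 5}.
    At 4: q is false.
    At 5: q is false.
  So Dia q is false at 8.
Satisfying worlds: {0, 4, 5, 9}

0, 4, 5, 9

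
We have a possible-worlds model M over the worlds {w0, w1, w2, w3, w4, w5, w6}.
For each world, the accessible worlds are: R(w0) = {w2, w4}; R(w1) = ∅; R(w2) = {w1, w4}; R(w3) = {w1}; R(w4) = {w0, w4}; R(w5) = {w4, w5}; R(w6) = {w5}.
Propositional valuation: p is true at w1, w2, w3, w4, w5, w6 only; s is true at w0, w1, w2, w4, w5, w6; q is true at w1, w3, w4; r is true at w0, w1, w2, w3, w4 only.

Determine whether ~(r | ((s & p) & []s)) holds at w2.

No

At w2: r | ((s & p) & []s) is true, so ~(r | ((s & p) & []s)) is false.
  At w2: r is true, (s & p) & []s is true, so r | ((s & p) & []s) is true.
    At w2: s & p is true, []s is true, so (s & p) & []s is true.
      At w2: []s requires s at every successor {w1, w4}.
        At w1: s is true.
        At w4: s is true.
      So []s is true at w2.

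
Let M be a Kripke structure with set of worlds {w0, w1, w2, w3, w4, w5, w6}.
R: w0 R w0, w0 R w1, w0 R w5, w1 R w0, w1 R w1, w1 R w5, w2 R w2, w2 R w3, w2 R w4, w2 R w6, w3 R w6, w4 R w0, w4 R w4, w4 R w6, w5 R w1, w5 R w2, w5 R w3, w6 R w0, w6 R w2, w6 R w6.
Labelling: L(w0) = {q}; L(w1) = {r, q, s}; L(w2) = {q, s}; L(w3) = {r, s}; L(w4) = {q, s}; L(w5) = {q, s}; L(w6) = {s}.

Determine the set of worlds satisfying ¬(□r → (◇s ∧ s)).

Let φ = ¬(□r → (◇s ∧ s)). Evaluate φ at each world:
  w0 (successors {w0, w1, w5}): φ is false.
  w1 (successors {w0, w1, w5}): φ is false.
  w2 (successors {w2, w3, w4, w6}): φ is false.
  w3 (successors {w6}): φ is false.
  w4 (successors {w0, w4, w6}): φ is false.
  w5 (successors {w1, w2, w3}): φ is false.
  w6 (successors {w0, w2, w6}): φ is false.
For instance, at w4:
  At w4: □r → (◇s ∧ s) is true, so ¬(□r → (◇s ∧ s)) is false.
    At w4: □r is false, ◇s ∧ s is true, so □r → (◇s ∧ s) is true.
      At w4: □r requires r at every successor {w0, w4, w6}.
        r fails at w0, so □r is false at w4.
      At w4: ◇s is true, s is true, so ◇s ∧ s is true.
Satisfying worlds: none.

none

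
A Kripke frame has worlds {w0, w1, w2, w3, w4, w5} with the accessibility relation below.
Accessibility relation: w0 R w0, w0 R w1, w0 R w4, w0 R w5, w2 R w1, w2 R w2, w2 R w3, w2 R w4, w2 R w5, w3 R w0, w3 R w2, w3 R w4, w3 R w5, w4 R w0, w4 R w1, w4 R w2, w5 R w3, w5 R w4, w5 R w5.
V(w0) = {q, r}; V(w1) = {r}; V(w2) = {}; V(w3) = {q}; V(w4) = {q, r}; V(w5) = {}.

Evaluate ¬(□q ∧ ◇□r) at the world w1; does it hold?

At w1: □q ∧ ◇□r is false, so ¬(□q ∧ ◇□r) is true.
  At w1: □q is true, ◇□r is false, so □q ∧ ◇□r is false.
    At w1: no accessible worlds, so □q holds vacuously.
    At w1: no accessible worlds, so ◇□r is false.

Yes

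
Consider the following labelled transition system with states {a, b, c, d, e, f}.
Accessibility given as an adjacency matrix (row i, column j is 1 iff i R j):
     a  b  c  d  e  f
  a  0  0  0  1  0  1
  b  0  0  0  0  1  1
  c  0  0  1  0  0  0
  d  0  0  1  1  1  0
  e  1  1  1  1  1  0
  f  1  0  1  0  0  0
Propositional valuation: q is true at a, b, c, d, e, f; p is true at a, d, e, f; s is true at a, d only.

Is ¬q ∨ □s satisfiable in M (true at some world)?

No

Let φ = ¬q ∨ □s. Evaluate φ at each world:
  a (successors {d, f}): φ is false.
  b (successors {e, f}): φ is false.
  c (successors {c}): φ is false.
  d (successors {c, d, e}): φ is false.
  e (successors {a, b, c, d, e}): φ is false.
  f (successors {a, c}): φ is false.
For instance, at b:
  At b: ¬q is false, □s is false, so ¬q ∨ □s is false.
    At b: □s requires s at every successor {e, f}.
      s fails at e, so □s is false at b.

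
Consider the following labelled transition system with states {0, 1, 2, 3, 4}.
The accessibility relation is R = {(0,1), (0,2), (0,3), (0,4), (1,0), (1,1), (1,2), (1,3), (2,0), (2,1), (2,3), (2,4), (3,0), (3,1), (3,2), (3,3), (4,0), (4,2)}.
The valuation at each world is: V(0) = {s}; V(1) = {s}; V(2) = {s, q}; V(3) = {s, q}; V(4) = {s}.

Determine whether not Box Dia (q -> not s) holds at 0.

No

At 0: Box Dia (q -> not s) is true, so not Box Dia (q -> not s) is false.
  At 0: Box Dia (q -> not s) requires Dia (q -> not s) at every successor {1, 2, 3, 4}.
    At 1: Dia (q -> not s) is true.
    At 2: Dia (q -> not s) is true.
    At 3: Dia (q -> not s) is true.
    At 4: Dia (q -> not s) is true.
  So Box Dia (q -> not s) is true at 0.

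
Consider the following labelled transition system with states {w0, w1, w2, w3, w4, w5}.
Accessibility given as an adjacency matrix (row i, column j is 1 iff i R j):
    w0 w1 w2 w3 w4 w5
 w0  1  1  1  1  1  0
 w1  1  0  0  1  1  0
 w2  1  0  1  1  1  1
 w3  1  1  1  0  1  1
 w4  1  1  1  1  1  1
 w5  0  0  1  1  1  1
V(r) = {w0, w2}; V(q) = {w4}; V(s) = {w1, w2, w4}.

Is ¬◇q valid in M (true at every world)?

No

Let φ = ¬◇q. Evaluate φ at each world:
  w0 (successors {w0, w1, w2, w3, w4}): φ is false.
  w1 (successors {w0, w3, w4}): φ is false.
  w2 (successors {w0, w2, w3, w4, w5}): φ is false.
  w3 (successors {w0, w1, w2, w4, w5}): φ is false.
  w4 (successors {w0, w1, w2, w3, w4, w5}): φ is false.
  w5 (successors {w2, w3, w4, w5}): φ is false.
Detail at w0 (counterexample):
  At w0: ◇q is true, so ¬◇q is false.
    At w0: ◇q requires q at some successor in {w0, w1, w2, w3, w4}.
      q holds at w4, so ◇q is true at w0.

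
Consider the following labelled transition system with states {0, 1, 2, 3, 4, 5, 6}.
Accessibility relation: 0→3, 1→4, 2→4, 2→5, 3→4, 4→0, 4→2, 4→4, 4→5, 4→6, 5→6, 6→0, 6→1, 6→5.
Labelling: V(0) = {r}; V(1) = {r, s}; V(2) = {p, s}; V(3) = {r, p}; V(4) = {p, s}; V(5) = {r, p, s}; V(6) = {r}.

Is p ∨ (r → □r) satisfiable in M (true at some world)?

Recall that □ψ holds at a world iff ψ holds at every accessible world, and ◇ψ holds iff ψ holds at some accessible world.
Let φ = p ∨ (r → □r). Evaluate φ at each world:
  0 (successors {3}): φ is true.
  1 (successors {4}): φ is false.
  2 (successors {4, 5}): φ is true.
  3 (successors {4}): φ is true.
  4 (successors {0, 2, 4, 5, 6}): φ is true.
  5 (successors {6}): φ is true.
  6 (successors {0, 1, 5}): φ is true.
Detail at 0 (witness):
  At 0: p is false, r → □r is true, so p ∨ (r → □r) is true.
    At 0: r is true, □r is true, so r → □r is true.
      At 0: □r requires r at every successor {3}.
        At 3: r is true.
      So □r is true at 0.

Yes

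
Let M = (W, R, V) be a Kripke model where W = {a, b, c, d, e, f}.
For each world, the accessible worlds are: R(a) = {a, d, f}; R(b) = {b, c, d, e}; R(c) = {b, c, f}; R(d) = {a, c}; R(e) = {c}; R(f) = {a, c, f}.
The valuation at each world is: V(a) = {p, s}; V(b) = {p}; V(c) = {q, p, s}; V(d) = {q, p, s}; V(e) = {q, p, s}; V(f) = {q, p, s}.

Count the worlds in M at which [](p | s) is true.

6

Let φ = [](p | s). Evaluate φ at each world:
  a (successors {a, d, f}): φ is true.
  b (successors {b, c, d, e}): φ is true.
  c (successors {b, c, f}): φ is true.
  d (successors {a, c}): φ is true.
  e (successors {c}): φ is true.
  f (successors {a, c, f}): φ is true.
For instance, at c:
  At c: [](p | s) requires p | s at every successor {b, c, f}.
    At b: p | s is true.
    At c: p | s is true.
    At f: p | s is true.
  So [](p | s) is true at c.
Satisfying worlds: {a, b, c, d, e, f}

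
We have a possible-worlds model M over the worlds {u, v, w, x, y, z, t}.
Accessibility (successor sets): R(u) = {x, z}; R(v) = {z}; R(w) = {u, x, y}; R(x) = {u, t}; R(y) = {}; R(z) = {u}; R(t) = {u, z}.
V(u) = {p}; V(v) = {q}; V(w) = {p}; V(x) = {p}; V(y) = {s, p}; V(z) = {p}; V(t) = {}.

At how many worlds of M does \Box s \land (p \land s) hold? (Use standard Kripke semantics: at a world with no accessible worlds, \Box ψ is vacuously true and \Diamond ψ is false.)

1

Let φ = \Box s \land (p \land s). Evaluate φ at each world:
  u (successors {x, z}): φ is false.
  v (successors {z}): φ is false.
  w (successors {u, x, y}): φ is false.
  x (successors {u, t}): φ is false.
  y (successors ∅): φ is true.
  z (successors {u}): φ is false.
  t (successors {u, z}): φ is false.
For instance, at v:
  At v: \Box s is false, p \land s is false, so \Box s \land (p \land s) is false.
    At v: \Box s requires s at every successor {z}.
      s fails at z, so \Box s is false at v.
Satisfying worlds: {y}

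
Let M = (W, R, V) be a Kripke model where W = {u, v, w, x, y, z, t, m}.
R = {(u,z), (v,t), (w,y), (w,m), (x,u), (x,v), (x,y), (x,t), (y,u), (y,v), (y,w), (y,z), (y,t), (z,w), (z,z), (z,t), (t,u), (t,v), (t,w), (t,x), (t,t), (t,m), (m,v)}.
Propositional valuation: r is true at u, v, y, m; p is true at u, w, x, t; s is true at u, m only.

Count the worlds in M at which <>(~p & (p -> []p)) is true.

Recall that []ψ holds at a world iff ψ holds at every accessible world, and <>ψ holds iff ψ holds at some accessible world.
Let φ = <>(~p & (p -> []p)). Evaluate φ at each world:
  u (successors {z}): φ is true.
  v (successors {t}): φ is false.
  w (successors {y, m}): φ is true.
  x (successors {u, v, y, t}): φ is true.
  y (successors {u, v, w, z, t}): φ is true.
  z (successors {w, z, t}): φ is true.
  t (successors {u, v, w, x, t, m}): φ is true.
  m (successors {v}): φ is true.
For instance, at t:
  At t: <>(~p & (p -> []p)) requires ~p & (p -> []p) at some successor in {u, v, w, x, t, m}.
    ~p & (p -> []p) holds at v, so <>(~p & (p -> []p)) is true at t.
      At v: ~p is true, p -> []p is true, so ~p & (p -> []p) is true.
Satisfying worlds: {u, w, x, y, z, t, m}

7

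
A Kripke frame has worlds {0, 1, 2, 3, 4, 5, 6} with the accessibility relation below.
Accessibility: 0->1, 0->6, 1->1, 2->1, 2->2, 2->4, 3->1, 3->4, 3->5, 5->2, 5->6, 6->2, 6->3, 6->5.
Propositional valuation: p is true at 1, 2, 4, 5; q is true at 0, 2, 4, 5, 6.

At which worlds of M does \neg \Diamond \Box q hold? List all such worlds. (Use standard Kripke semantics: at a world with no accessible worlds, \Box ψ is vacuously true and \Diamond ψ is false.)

Let φ = \neg \Diamond \Box q. Evaluate φ at each world:
  0 (successors {1, 6}): φ is true.
  1 (successors {1}): φ is true.
  2 (successors {1, 2, 4}): φ is false.
  3 (successors {1, 4, 5}): φ is false.
  4 (successors ∅): φ is true.
  5 (successors {2, 6}): φ is true.
  6 (successors {2, 3, 5}): φ is false.
For instance, at 1:
  At 1: \Diamond \Box q is false, so \neg \Diamond \Box q is true.
    At 1: \Diamond \Box q requires \Box q at some successor in {1}.
      At 1: \Box q is false.
    So \Diamond \Box q is false at 1.
Satisfying worlds: {0, 1, 4, 5}

0, 1, 4, 5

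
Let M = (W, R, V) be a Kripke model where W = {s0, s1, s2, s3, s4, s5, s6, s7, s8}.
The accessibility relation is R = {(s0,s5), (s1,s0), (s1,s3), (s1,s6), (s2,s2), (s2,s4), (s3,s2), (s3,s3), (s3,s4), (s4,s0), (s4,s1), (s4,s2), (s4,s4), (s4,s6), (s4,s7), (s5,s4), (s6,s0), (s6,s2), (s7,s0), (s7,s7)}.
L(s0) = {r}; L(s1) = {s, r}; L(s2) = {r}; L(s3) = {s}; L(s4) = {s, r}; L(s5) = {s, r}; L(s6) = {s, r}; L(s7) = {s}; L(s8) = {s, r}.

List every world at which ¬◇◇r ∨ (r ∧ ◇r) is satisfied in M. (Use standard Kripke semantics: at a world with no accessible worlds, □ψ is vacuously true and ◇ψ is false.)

s0, s1, s2, s4, s5, s6, s8

Let φ = ¬◇◇r ∨ (r ∧ ◇r). Evaluate φ at each world:
  s0 (successors {s5}): φ is true.
  s1 (successors {s0, s3, s6}): φ is true.
  s2 (successors {s2, s4}): φ is true.
  s3 (successors {s2, s3, s4}): φ is false.
  s4 (successors {s0, s1, s2, s4, s6, s7}): φ is true.
  s5 (successors {s4}): φ is true.
  s6 (successors {s0, s2}): φ is true.
  s7 (successors {s0, s7}): φ is false.
  s8 (successors ∅): φ is true.
For instance, at s1:
  At s1: ¬◇◇r is false, r ∧ ◇r is true, so ¬◇◇r ∨ (r ∧ ◇r) is true.
    At s1: ◇◇r is true, so ¬◇◇r is false.
      At s1: ◇◇r requires ◇r at some successor in {s0, s3, s6}.
        ◇r holds at s0, so ◇◇r is true at s1.
    At s1: r is true, ◇r is true, so r ∧ ◇r is true.
      At s1: ◇r requires r at some successor in {s0, s3, s6}.
        r holds at s0, so ◇r is true at s1.
Satisfying worlds: {s0, s1, s2, s4, s5, s6, s8}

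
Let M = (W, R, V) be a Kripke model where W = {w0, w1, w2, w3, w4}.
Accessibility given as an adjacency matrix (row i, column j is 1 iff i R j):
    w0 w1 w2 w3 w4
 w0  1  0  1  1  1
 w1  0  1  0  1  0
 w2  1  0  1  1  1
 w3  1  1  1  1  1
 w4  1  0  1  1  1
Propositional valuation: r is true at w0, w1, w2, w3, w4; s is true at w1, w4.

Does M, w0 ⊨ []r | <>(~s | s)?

Recall that []ψ holds at a world iff ψ holds at every accessible world, and <>ψ holds iff ψ holds at some accessible world.
At w0: []r is true, <>(~s | s) is true, so []r | <>(~s | s) is true.
  At w0: []r requires r at every successor {w0, w2, w3, w4}.
    At w0: r is true.
    At w2: r is true.
    At w3: r is true.
    At w4: r is true.
  So []r is true at w0.
  At w0: <>(~s | s) requires ~s | s at some successor in {w0, w2, w3, w4}.
    ~s | s holds at w0, so <>(~s | s) is true at w0.

Yes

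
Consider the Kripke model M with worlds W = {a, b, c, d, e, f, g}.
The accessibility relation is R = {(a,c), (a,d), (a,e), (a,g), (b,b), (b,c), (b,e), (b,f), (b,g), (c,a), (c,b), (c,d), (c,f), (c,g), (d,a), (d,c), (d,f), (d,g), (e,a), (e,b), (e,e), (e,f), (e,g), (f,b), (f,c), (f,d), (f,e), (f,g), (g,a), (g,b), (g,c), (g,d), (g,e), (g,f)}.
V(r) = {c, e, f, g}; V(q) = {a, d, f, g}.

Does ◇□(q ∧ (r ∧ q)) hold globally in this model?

No

Recall that □ψ holds at a world iff ψ holds at every accessible world, and ◇ψ holds iff ψ holds at some accessible world.
Let φ = ◇□(q ∧ (r ∧ q)). Evaluate φ at each world:
  a (successors {c, d, e, g}): φ is false.
  b (successors {b, c, e, f, g}): φ is false.
  c (successors {a, b, d, f, g}): φ is false.
  d (successors {a, c, f, g}): φ is false.
  e (successors {a, b, e, f, g}): φ is false.
  f (successors {b, c, d, e, g}): φ is false.
  g (successors {a, b, c, d, e, f}): φ is false.
Detail at a (counterexample):
  At a: ◇□(q ∧ (r ∧ q)) requires □(q ∧ (r ∧ q)) at some successor in {c, d, e, g}.
    At c: □(q ∧ (r ∧ q)) is false.
    At d: □(q ∧ (r ∧ q)) is false.
    At e: □(q ∧ (r ∧ q)) is false.
    At g: □(q ∧ (r ∧ q)) is false.
  So ◇□(q ∧ (r ∧ q)) is false at a.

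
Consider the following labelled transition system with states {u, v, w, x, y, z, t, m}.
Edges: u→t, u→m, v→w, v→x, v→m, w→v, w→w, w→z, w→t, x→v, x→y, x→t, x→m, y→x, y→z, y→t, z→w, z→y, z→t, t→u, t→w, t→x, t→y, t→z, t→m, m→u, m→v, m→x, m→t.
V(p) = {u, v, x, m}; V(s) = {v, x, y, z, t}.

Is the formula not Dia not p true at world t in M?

Recall that Dia ψ holds at a world iff ψ holds at some accessible world.
At t: Dia not p is true, so not Dia not p is false.
  At t: Dia not p requires not p at some successor in {u, w, x, y, z, m}.
    not p holds at w, so Dia not p is true at t.

No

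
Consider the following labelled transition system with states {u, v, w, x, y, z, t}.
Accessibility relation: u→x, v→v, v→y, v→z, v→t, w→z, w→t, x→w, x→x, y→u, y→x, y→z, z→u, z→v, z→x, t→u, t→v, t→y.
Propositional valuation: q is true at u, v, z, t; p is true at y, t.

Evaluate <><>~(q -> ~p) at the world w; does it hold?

At w: <><>~(q -> ~p) requires <>~(q -> ~p) at some successor in {z, t}.
  At z: <>~(q -> ~p) is false.
  At t: <>~(q -> ~p) is false.
So <><>~(q -> ~p) is false at w.

No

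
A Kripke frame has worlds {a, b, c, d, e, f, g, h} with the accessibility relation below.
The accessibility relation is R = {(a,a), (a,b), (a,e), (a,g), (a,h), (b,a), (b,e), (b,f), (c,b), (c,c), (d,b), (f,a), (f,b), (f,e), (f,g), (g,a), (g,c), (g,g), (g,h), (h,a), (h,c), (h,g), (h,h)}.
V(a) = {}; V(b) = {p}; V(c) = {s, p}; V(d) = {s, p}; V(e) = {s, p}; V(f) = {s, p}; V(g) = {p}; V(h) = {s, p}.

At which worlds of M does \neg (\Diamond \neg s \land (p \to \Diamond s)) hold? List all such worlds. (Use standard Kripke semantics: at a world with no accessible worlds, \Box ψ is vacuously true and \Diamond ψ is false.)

Recall that \Diamond ψ holds at a world iff ψ holds at some accessible world.
Let φ = \neg (\Diamond \neg s \land (p \to \Diamond s)). Evaluate φ at each world:
  a (successors {a, b, e, g, h}): φ is false.
  b (successors {a, e, f}): φ is false.
  c (successors {b, c}): φ is false.
  d (successors {b}): φ is true.
  e (successors ∅): φ is true.
  f (successors {a, b, e, g}): φ is false.
  g (successors {a, c, g, h}): φ is false.
  h (successors {a, c, g, h}): φ is false.
For instance, at d:
  At d: \Diamond \neg s \land (p \to \Diamond s) is false, so \neg (\Diamond \neg s \land (p \to \Diamond s)) is true.
    At d: \Diamond \neg s is true, p \to \Diamond s is false, so \Diamond \neg s \land (p \to \Diamond s) is false.
      At d: \Diamond \neg s requires \neg s at some successor in {b}.
        \neg s holds at b, so \Diamond \neg s is true at d.
      At d: p is true, \Diamond s is false, so p \to \Diamond s is false.
Satisfying worlds: {d, e}

d, e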